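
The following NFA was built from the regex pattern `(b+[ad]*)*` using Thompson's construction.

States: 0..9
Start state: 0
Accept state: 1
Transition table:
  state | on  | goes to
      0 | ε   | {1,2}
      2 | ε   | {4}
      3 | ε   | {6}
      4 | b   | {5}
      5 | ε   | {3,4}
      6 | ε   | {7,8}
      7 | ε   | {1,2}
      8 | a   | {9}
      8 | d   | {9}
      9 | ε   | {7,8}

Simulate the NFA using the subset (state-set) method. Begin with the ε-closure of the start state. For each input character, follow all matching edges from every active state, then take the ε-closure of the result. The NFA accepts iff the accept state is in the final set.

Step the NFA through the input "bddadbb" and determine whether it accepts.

Answer: ACCEPT

Derivation:
S₀ = ε-closure({0}) = {0,1,2,4}
'b' @ 1: {1,2,3,4,5,6,7,8}  ✓accept
'd' @ 2: {1,2,4,7,8,9}  ✓accept
'd' @ 3: {1,2,4,7,8,9}  ✓accept
'a' @ 4: {1,2,4,7,8,9}  ✓accept
'd' @ 5: {1,2,4,7,8,9}  ✓accept
'b' @ 6: {1,2,3,4,5,6,7,8}  ✓accept
'b' @ 7: {1,2,3,4,5,6,7,8}  ✓accept
after full input: {1,2,3,4,5,6,7,8}  (accept=1 in)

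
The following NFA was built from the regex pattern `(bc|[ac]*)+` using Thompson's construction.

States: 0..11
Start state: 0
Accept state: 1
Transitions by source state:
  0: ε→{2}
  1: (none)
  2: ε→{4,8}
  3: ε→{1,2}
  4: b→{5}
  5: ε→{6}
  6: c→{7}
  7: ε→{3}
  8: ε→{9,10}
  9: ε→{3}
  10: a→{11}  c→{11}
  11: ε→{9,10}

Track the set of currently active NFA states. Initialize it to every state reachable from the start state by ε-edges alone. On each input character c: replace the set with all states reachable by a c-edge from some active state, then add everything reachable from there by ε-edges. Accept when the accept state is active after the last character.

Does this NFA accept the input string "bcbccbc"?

initial (ε-close {0}): {0,1,2,3,4,8,9,10}
'b' @ 1: {5,6}
'c' @ 2: {1,2,3,4,7,8,9,10}  ✓accept
'b' @ 3: {5,6}
'c' @ 4: {1,2,3,4,7,8,9,10}  ✓accept
'c' @ 5: {1,2,3,4,8,9,10,11}  ✓accept
'b' @ 6: {5,6}
'c' @ 7: {1,2,3,4,7,8,9,10}  ✓accept
after full input: {1,2,3,4,7,8,9,10}  (accept=1 in)

Answer: ACCEPT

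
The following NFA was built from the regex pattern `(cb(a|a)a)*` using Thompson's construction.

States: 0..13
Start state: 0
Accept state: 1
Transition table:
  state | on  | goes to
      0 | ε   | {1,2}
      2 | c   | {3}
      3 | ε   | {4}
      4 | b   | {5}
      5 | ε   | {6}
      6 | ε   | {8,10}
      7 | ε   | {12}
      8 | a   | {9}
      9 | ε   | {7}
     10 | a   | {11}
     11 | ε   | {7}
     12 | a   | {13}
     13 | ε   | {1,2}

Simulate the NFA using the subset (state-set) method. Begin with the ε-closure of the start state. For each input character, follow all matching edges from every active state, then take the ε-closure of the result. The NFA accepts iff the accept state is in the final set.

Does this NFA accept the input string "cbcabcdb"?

Answer: REJECT

Steps:
initial (ε-close {0}): {0,1,2}
'c' @ 1: {3,4}
'b' @ 2: {5,6,8,10}
'c' @ 3: {}  — state set empty
rest 'abcdb' ignored (set empty)
after full input: {}  (accept=1 not in)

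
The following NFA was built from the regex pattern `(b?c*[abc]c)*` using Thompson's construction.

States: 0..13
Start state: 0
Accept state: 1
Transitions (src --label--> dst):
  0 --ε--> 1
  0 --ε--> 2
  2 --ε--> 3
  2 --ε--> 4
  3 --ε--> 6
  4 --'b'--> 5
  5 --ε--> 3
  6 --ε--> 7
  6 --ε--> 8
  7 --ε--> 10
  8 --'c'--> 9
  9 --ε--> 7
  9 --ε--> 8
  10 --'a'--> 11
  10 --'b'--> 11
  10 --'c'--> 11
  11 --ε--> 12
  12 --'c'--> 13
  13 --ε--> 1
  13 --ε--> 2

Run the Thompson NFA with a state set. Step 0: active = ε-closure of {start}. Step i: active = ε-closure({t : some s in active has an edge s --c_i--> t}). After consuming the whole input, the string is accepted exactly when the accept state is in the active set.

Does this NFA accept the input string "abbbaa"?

S₀ = ε-closure({0}) = {0,1,2,3,4,6,7,8,10}
'a' @ 1: {11,12}
'b' @ 2: {}  — state set empty
rest 'bbaa' ignored (set empty)
final: {}; accept 1 not in set

Answer: REJECT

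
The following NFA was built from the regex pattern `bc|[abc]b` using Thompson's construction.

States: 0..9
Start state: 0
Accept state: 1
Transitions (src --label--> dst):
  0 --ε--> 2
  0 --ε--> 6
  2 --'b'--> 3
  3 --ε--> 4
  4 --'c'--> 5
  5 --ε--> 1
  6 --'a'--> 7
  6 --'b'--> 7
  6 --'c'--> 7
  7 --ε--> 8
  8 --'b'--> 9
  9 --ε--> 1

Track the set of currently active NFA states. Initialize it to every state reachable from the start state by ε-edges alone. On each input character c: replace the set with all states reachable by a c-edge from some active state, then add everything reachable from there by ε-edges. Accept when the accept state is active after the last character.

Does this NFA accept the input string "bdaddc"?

Answer: REJECT

Trace:
initial (ε-close {0}): {0,2,6}
'b' @ 1: {3,4,7,8}
'd' @ 2: {}  — state set empty
rest 'addc' ignored (set empty)
final: {}; accept 1 not in set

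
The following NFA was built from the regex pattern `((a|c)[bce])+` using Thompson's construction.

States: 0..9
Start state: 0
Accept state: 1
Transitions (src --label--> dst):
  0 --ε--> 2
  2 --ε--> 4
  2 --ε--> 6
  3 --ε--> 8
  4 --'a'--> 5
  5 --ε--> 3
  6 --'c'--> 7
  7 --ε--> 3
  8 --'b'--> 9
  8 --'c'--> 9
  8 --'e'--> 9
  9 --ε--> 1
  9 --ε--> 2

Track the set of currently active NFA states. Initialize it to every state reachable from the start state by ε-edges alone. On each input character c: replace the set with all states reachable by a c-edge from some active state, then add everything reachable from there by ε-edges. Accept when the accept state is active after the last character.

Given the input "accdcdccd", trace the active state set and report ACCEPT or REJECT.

Answer: REJECT

Steps:
initial (ε-close {0}): {0,2,4,6}
'a' @ 1: {3,5,8}
'c' @ 2: {1,2,4,6,9}  [accepting]
'c' @ 3: {3,7,8}
'd' @ 4: {}  — state set empty
rest 'cdccd' ignored (set empty)
end set {} — state 1 not in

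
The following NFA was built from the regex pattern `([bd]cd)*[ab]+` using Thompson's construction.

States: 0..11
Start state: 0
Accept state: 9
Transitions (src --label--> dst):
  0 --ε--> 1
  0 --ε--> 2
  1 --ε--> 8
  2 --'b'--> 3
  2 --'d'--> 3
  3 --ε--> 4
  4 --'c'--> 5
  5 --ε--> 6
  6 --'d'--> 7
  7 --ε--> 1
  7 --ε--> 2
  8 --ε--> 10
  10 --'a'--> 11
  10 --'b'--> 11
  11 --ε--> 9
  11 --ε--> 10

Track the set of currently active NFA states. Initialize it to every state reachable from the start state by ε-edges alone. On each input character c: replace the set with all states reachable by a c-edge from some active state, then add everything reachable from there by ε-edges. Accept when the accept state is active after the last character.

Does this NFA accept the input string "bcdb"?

Answer: ACCEPT

Steps:
S₀ = ε-closure({0}) = {0,1,2,8,10}
'b' @ 1: {3,4,9,10,11}  [accepting]
'c' @ 2: {5,6}
'd' @ 3: {1,2,7,8,10}
'b' @ 4: {3,4,9,10,11}  [accepting]
final: {3,4,9,10,11}; accept 9 in set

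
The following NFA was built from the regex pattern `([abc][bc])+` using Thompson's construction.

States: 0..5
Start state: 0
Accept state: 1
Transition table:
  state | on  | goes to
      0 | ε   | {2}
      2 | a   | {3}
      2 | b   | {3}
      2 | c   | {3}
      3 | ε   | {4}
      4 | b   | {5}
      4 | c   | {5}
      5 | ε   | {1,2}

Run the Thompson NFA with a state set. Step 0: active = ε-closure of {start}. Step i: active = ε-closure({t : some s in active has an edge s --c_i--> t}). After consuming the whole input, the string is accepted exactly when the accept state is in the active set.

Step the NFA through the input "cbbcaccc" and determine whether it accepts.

Answer: ACCEPT

Steps:
start: ε-closure({0}) = {0,2}
'c' @ 1: {3,4}
'b' @ 2: {1,2,5}  (accept∈set)
'b' @ 3: {3,4}
'c' @ 4: {1,2,5}  (accept∈set)
'a' @ 5: {3,4}
'c' @ 6: {1,2,5}  (accept∈set)
'c' @ 7: {3,4}
'c' @ 8: {1,2,5}  (accept∈set)
after full input: {1,2,5}  (accept=1 in)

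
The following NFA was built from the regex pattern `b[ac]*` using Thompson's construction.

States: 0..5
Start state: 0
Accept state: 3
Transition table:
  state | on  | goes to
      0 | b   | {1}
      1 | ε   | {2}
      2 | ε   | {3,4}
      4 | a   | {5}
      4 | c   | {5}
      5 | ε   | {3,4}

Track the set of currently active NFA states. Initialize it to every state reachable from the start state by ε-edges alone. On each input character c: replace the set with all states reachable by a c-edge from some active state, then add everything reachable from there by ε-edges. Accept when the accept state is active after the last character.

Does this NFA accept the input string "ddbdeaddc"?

initial (ε-close {0}): {0}
'd' @ 1: {}  — no active states
rest 'dbdeaddc' ignored (set empty)
after full input: {}  (accept=3 not in)

Answer: REJECT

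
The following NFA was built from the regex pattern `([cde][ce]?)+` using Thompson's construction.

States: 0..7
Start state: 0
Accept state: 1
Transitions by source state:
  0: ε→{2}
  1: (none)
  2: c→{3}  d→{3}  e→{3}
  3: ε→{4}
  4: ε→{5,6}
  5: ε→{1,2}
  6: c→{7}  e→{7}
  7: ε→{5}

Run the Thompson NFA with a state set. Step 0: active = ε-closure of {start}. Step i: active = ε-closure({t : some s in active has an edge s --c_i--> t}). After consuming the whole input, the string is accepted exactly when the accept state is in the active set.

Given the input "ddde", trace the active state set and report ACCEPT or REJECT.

Answer: ACCEPT

Steps:
S₀ = ε-closure({0}) = {0,2}
'd' @ 1: {1,2,3,4,5,6}  ✓accept
'd' @ 2: {1,2,3,4,5,6}  ✓accept
'd' @ 3: {1,2,3,4,5,6}  ✓accept
'e' @ 4: {1,2,3,4,5,6,7}  ✓accept
final: {1,2,3,4,5,6,7}; accept 1 in set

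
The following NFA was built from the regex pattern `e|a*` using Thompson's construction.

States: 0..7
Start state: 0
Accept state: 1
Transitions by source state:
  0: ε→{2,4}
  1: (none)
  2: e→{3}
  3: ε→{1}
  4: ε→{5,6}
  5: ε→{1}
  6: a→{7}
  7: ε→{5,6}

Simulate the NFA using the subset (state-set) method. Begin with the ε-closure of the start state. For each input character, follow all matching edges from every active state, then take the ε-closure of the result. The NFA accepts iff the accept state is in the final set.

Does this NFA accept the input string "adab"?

Answer: REJECT

Steps:
S₀ = ε-closure({0}) = {0,1,2,4,5,6}
'a' @ 1: {1,5,6,7}  [accepting]
'd' @ 2: {}  — no active states
rest 'ab' ignored (set empty)
end set {} — state 1 not in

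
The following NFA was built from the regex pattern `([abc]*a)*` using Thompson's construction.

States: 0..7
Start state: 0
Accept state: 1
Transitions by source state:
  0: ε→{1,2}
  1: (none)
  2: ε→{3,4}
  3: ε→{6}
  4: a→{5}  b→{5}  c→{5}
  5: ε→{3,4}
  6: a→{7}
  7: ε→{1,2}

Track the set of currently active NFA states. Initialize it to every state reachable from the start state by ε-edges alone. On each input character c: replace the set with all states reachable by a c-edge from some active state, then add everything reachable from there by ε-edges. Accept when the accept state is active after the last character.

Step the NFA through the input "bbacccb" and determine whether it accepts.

Answer: REJECT

Steps:
start: ε-closure({0}) = {0,1,2,3,4,6}
'b' @ 1: {3,4,5,6}
'b' @ 2: {3,4,5,6}
'a' @ 3: {1,2,3,4,5,6,7}  (accept∈set)
'c' @ 4: {3,4,5,6}
'c' @ 5: {3,4,5,6}
'c' @ 6: {3,4,5,6}
'b' @ 7: {3,4,5,6}
end set {3,4,5,6} — state 1 not in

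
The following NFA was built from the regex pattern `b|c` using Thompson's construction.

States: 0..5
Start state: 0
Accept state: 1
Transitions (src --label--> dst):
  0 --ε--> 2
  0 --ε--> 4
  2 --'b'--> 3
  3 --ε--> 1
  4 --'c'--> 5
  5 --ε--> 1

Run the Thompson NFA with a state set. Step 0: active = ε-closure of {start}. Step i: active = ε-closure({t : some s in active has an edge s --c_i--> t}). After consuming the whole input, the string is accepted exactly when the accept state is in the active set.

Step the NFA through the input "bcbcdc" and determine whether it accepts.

Answer: REJECT

Trace:
initial (ε-close {0}): {0,2,4}
'b' @ 1: {1,3}  (accept∈set)
'c' @ 2: {}  — state set empty
rest 'bcdc' ignored (set empty)
final: {}; accept 1 not in set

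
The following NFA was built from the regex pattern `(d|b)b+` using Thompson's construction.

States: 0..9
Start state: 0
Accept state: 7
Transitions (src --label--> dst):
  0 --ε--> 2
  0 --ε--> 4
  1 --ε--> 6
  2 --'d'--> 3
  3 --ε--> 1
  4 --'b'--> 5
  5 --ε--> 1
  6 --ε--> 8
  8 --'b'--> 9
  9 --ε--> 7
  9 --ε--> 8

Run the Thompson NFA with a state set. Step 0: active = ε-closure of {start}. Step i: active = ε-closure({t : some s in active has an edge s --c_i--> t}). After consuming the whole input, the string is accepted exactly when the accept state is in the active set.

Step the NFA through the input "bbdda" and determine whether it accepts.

Answer: REJECT

Trace:
S₀ = ε-closure({0}) = {0,2,4}
'b' @ 1: {1,5,6,8}
'b' @ 2: {7,8,9}  (accept∈set)
'd' @ 3: {}  — state set empty
rest 'da' ignored (set empty)
final: {}; accept 7 not in set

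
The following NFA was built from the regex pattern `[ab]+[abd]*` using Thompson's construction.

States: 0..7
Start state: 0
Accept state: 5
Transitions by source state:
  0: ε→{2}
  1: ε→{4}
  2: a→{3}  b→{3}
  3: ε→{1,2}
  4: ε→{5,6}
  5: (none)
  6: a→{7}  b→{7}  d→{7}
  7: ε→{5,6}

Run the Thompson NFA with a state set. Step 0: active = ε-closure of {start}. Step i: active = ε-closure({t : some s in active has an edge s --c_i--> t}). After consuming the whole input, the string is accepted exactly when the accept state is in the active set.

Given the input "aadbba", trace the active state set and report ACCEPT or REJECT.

Answer: ACCEPT

Trace:
S₀ = ε-closure({0}) = {0,2}
'a' @ 1: {1,2,3,4,5,6}  (accept∈set)
'a' @ 2: {1,2,3,4,5,6,7}  (accept∈set)
'd' @ 3: {5,6,7}  (accept∈set)
'b' @ 4: {5,6,7}  (accept∈set)
'b' @ 5: {5,6,7}  (accept∈set)
'a' @ 6: {5,6,7}  (accept∈set)
end set {5,6,7} — state 5 in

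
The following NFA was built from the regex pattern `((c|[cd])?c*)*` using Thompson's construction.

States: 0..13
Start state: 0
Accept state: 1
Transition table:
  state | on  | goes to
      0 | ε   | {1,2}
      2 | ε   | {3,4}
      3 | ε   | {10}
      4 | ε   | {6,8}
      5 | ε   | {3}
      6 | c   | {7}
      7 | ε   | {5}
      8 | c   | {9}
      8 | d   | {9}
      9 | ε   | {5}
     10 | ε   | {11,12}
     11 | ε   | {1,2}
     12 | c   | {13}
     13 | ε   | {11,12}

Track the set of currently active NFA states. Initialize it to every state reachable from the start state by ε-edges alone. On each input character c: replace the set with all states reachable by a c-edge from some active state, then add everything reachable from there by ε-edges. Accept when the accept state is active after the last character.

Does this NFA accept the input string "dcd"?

Answer: ACCEPT

Trace:
initial (ε-close {0}): {0,1,2,3,4,6,8,10,11,12}
'd' @ 1: {1,2,3,4,5,6,8,9,10,11,12}  [accepting]
'c' @ 2: {1,2,3,4,5,6,7,8,9,10,11,12,13}  [accepting]
'd' @ 3: {1,2,3,4,5,6,8,9,10,11,12}  [accepting]
final: {1,2,3,4,5,6,8,9,10,11,12}; accept 1 in set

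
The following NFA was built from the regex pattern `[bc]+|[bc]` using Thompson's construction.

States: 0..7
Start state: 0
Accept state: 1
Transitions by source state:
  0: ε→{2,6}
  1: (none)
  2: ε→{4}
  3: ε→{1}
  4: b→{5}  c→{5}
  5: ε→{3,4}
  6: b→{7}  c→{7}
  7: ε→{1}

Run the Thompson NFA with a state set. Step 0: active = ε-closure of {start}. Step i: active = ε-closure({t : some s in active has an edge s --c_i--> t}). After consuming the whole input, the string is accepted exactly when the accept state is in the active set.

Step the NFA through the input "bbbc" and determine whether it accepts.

Answer: ACCEPT

Steps:
S₀ = ε-closure({0}) = {0,2,4,6}
'b' @ 1: {1,3,4,5,7}  ✓accept
'b' @ 2: {1,3,4,5}  ✓accept
'b' @ 3: {1,3,4,5}  ✓accept
'c' @ 4: {1,3,4,5}  ✓accept
end set {1,3,4,5} — state 1 in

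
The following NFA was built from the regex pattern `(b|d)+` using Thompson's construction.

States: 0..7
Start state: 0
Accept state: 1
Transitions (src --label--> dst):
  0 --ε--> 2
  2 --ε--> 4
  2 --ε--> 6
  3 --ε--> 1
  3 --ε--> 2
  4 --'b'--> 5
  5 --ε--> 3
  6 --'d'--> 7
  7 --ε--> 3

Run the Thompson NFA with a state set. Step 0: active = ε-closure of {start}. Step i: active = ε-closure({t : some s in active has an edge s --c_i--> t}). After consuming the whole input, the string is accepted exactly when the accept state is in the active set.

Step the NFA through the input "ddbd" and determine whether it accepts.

Answer: ACCEPT

Steps:
initial (ε-close {0}): {0,2,4,6}
'd' @ 1: {1,2,3,4,6,7}  ✓accept
'd' @ 2: {1,2,3,4,6,7}  ✓accept
'b' @ 3: {1,2,3,4,5,6}  ✓accept
'd' @ 4: {1,2,3,4,6,7}  ✓accept
end set {1,2,3,4,6,7} — state 1 in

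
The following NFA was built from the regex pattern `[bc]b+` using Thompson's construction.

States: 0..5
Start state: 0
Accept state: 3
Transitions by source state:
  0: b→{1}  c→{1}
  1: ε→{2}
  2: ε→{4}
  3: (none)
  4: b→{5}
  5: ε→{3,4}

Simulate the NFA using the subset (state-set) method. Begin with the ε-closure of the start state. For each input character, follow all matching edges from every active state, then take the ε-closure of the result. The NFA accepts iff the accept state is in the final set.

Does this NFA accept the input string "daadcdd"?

Answer: REJECT

Steps:
initial (ε-close {0}): {0}
'd' @ 1: {}  — dead — no transitions
rest 'aadcdd' ignored (set empty)
after full input: {}  (accept=3 not in)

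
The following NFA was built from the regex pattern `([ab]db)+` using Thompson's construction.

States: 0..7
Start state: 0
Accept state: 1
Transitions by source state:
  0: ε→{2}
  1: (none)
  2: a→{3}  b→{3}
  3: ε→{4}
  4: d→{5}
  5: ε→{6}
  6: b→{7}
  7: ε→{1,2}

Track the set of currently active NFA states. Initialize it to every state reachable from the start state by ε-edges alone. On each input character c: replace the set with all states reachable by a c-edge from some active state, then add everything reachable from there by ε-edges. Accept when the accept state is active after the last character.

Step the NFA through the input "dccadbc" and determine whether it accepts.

Answer: REJECT

Steps:
start: ε-closure({0}) = {0,2}
'd' @ 1: {}  — dead — no transitions
rest 'ccadbc' ignored (set empty)
final: {}; accept 1 not in set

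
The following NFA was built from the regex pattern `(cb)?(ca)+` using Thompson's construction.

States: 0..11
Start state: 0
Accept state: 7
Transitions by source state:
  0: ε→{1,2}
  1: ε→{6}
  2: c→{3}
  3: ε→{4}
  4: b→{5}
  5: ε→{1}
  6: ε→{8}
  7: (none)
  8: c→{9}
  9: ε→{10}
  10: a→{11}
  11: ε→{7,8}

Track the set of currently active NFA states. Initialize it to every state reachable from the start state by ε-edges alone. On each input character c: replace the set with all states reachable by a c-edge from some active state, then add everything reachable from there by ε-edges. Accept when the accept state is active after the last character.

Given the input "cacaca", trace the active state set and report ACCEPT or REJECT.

S₀ = ε-closure({0}) = {0,1,2,6,8}
'c' @ 1: {3,4,9,10}
'a' @ 2: {7,8,11}  (accept∈set)
'c' @ 3: {9,10}
'a' @ 4: {7,8,11}  (accept∈set)
'c' @ 5: {9,10}
'a' @ 6: {7,8,11}  (accept∈set)
after full input: {7,8,11}  (accept=7 in)

Answer: ACCEPT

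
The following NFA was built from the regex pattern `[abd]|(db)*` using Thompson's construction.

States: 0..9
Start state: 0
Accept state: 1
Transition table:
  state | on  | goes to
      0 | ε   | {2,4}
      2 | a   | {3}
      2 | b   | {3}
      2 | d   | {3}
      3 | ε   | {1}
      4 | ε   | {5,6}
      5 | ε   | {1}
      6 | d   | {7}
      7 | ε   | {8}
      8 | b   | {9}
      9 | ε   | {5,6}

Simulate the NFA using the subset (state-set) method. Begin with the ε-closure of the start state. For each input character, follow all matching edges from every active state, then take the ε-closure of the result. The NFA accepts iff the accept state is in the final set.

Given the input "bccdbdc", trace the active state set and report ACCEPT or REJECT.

Answer: REJECT

Derivation:
S₀ = ε-closure({0}) = {0,1,2,4,5,6}
'b' @ 1: {1,3}  [accepting]
'c' @ 2: {}  — dead — no transitions
rest 'cdbdc' ignored (set empty)
end set {} — state 1 not in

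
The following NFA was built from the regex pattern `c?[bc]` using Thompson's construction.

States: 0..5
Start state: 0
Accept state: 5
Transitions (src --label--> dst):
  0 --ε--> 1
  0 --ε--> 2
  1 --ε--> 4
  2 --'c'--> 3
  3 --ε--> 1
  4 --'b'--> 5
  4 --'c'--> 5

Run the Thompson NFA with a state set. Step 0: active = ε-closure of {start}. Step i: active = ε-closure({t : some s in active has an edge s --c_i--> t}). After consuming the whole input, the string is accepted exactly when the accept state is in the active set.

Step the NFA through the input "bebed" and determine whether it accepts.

initial (ε-close {0}): {0,1,2,4}
'b' @ 1: {5}  (accept∈set)
'e' @ 2: {}  — no active states
rest 'bed' ignored (set empty)
after full input: {}  (accept=5 not in)

Answer: REJECT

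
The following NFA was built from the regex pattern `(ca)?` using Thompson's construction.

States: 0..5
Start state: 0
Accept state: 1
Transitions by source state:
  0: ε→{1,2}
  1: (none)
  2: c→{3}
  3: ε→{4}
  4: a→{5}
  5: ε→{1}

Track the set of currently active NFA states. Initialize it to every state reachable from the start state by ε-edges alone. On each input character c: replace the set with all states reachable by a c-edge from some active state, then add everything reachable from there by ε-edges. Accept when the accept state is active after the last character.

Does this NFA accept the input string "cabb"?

Answer: REJECT

Trace:
initial (ε-close {0}): {0,1,2}
'c' @ 1: {3,4}
'a' @ 2: {1,5}  [accepting]
'b' @ 3: {}  — no active states
rest 'b' ignored (set empty)
final: {}; accept 1 not in set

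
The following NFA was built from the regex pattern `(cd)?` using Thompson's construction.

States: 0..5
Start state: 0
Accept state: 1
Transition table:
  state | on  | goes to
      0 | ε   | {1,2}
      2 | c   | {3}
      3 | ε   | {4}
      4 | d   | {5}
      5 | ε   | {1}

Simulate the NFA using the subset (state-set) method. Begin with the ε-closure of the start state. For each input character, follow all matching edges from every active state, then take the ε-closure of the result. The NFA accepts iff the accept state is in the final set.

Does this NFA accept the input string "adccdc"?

Answer: REJECT

Trace:
S₀ = ε-closure({0}) = {0,1,2}
'a' @ 1: {}  — dead — no transitions
rest 'dccdc' ignored (set empty)
final: {}; accept 1 not in set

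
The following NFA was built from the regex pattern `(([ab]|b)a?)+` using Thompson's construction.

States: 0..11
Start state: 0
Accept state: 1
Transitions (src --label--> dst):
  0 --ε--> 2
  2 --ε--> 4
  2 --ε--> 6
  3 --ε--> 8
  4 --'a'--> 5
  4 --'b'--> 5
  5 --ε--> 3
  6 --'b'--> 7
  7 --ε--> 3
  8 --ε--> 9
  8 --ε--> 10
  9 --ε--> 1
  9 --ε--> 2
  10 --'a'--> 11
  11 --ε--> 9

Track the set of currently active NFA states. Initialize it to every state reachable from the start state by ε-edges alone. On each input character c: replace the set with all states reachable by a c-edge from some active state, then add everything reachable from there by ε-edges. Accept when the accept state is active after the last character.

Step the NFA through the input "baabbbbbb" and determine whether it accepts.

Answer: ACCEPT

Derivation:
S₀ = ε-closure({0}) = {0,2,4,6}
'b' @ 1: {1,2,3,4,5,6,7,8,9,10}  (accept∈set)
'a' @ 2: {1,2,3,4,5,6,8,9,10,11}  (accept∈set)
'a' @ 3: {1,2,3,4,5,6,8,9,10,11}  (accept∈set)
'b' @ 4: {1,2,3,4,5,6,7,8,9,10}  (accept∈set)
'b' @ 5: {1,2,3,4,5,6,7,8,9,10}  (accept∈set)
'b' @ 6: {1,2,3,4,5,6,7,8,9,10}  (accept∈set)
'b' @ 7: {1,2,3,4,5,6,7,8,9,10}  (accept∈set)
'b' @ 8: {1,2,3,4,5,6,7,8,9,10}  (accept∈set)
'b' @ 9: {1,2,3,4,5,6,7,8,9,10}  (accept∈set)
final: {1,2,3,4,5,6,7,8,9,10}; accept 1 in set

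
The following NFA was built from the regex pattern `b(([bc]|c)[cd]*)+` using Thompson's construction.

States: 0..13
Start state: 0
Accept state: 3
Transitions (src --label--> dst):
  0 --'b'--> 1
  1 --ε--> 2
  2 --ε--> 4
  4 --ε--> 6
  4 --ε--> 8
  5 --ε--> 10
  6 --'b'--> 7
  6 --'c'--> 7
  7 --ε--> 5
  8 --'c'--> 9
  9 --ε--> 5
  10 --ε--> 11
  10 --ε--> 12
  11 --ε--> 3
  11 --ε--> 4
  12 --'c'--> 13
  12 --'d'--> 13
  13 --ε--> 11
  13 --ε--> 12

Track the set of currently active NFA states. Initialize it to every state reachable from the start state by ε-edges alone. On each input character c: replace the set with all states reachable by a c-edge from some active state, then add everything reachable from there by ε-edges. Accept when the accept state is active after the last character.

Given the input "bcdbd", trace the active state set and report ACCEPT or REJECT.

initial (ε-close {0}): {0}
'b' @ 1: {1,2,4,6,8}
'c' @ 2: {3,4,5,6,7,8,9,10,11,12}  ✓accept
'd' @ 3: {3,4,6,8,11,12,13}  ✓accept
'b' @ 4: {3,4,5,6,7,8,10,11,12}  ✓accept
'd' @ 5: {3,4,6,8,11,12,13}  ✓accept
after full input: {3,4,6,8,11,12,13}  (accept=3 in)

Answer: ACCEPT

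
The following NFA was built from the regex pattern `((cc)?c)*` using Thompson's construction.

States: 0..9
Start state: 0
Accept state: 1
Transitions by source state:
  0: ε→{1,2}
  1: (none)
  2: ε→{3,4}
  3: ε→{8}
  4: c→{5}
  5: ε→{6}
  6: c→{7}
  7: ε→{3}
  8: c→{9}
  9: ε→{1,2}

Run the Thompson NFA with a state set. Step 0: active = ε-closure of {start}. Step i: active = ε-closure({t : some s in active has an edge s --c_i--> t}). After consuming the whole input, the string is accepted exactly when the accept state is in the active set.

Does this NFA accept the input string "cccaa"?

start: ε-closure({0}) = {0,1,2,3,4,8}
'c' @ 1: {1,2,3,4,5,6,8,9}  ✓accept
'c' @ 2: {1,2,3,4,5,6,7,8,9}  ✓accept
'c' @ 3: {1,2,3,4,5,6,7,8,9}  ✓accept
'a' @ 4: {}  — state set empty
rest 'a' ignored (set empty)
after full input: {}  (accept=1 not in)

Answer: REJECT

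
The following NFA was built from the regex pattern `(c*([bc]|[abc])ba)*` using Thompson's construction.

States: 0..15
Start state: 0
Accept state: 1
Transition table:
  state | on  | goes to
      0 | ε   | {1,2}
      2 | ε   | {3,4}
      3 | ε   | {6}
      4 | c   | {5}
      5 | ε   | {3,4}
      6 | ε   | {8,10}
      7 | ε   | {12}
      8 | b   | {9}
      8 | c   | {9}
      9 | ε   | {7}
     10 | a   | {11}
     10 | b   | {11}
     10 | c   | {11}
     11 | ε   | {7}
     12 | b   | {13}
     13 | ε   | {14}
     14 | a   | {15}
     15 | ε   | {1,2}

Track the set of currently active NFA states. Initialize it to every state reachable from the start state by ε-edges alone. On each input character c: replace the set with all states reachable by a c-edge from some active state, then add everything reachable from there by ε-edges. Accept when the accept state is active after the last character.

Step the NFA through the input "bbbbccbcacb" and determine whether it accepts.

S₀ = ε-closure({0}) = {0,1,2,3,4,6,8,10}
'b' @ 1: {7,9,11,12}
'b' @ 2: {13,14}
'b' @ 3: {}  — no active states
rest 'bccbcacb' ignored (set empty)
final: {}; accept 1 not in set

Answer: REJECT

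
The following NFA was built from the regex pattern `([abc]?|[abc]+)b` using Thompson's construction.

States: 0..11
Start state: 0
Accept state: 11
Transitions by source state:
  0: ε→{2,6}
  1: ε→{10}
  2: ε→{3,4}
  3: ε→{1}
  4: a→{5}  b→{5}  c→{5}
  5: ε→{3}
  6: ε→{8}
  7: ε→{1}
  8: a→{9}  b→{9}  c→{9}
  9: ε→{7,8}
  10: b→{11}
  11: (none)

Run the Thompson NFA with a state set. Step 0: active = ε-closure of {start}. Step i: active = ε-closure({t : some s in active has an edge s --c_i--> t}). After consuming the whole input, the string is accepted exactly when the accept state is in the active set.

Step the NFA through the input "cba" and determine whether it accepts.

start: ε-closure({0}) = {0,1,2,3,4,6,8,10}
'c' @ 1: {1,3,5,7,8,9,10}
'b' @ 2: {1,7,8,9,10,11}  ✓accept
'a' @ 3: {1,7,8,9,10}
final: {1,7,8,9,10}; accept 11 not in set

Answer: REJECT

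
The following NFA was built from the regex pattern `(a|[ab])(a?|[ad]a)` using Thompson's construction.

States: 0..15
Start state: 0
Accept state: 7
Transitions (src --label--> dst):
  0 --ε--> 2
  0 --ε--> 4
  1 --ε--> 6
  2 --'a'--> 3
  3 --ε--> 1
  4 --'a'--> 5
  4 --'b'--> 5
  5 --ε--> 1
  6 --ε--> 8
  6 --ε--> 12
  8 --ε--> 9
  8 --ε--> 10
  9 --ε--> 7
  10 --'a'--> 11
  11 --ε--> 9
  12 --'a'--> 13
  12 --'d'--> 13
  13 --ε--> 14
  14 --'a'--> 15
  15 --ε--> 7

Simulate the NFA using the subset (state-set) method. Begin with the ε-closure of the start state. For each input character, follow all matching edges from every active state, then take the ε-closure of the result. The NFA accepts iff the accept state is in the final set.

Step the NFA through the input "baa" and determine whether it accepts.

start: ε-closure({0}) = {0,2,4}
'b' @ 1: {1,5,6,7,8,9,10,12}  ✓accept
'a' @ 2: {7,9,11,13,14}  ✓accept
'a' @ 3: {7,15}  ✓accept
end set {7,15} — state 7 in

Answer: ACCEPT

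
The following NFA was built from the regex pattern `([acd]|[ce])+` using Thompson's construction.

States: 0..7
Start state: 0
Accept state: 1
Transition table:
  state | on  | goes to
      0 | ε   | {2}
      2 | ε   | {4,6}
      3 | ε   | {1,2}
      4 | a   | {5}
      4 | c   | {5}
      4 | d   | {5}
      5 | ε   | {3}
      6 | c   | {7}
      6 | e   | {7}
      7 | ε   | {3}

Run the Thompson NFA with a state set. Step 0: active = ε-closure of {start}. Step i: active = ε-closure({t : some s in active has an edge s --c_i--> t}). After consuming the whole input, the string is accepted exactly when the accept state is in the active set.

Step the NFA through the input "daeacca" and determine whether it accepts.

start: ε-closure({0}) = {0,2,4,6}
'd' @ 1: {1,2,3,4,5,6}  ✓accept
'a' @ 2: {1,2,3,4,5,6}  ✓accept
'e' @ 3: {1,2,3,4,6,7}  ✓accept
'a' @ 4: {1,2,3,4,5,6}  ✓accept
'c' @ 5: {1,2,3,4,5,6,7}  ✓accept
'c' @ 6: {1,2,3,4,5,6,7}  ✓accept
'a' @ 7: {1,2,3,4,5,6}  ✓accept
final: {1,2,3,4,5,6}; accept 1 in set

Answer: ACCEPT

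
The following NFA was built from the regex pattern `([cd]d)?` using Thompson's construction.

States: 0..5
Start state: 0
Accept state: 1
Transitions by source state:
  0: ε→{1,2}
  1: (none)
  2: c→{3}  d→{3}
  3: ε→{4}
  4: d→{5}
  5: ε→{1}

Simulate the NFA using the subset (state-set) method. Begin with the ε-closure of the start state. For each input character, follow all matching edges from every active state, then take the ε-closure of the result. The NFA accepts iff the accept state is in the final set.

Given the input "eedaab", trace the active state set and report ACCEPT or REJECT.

Answer: REJECT

Trace:
S₀ = ε-closure({0}) = {0,1,2}
'e' @ 1: {}  — no active states
rest 'edaab' ignored (set empty)
after full input: {}  (accept=1 not in)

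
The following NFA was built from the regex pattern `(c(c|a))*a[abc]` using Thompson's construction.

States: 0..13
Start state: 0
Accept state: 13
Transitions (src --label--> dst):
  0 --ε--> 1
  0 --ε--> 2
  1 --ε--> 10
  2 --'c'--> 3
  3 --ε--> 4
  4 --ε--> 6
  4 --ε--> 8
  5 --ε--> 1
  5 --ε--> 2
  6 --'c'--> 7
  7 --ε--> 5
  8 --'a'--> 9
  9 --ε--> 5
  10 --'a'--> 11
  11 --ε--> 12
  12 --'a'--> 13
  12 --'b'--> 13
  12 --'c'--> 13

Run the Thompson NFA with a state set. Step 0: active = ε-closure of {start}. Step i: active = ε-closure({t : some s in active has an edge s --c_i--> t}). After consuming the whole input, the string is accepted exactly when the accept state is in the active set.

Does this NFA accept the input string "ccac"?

Answer: ACCEPT

Steps:
initial (ε-close {0}): {0,1,2,10}
'c' @ 1: {3,4,6,8}
'c' @ 2: {1,2,5,7,10}
'a' @ 3: {11,12}
'c' @ 4: {13}  ✓accept
after full input: {13}  (accept=13 in)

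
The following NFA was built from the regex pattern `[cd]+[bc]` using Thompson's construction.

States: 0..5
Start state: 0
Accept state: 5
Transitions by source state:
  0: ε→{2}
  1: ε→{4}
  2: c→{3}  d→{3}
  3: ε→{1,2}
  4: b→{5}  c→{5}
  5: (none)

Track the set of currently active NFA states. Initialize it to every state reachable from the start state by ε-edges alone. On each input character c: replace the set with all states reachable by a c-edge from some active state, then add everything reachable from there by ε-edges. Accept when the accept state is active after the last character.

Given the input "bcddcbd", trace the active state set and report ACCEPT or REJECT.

Answer: REJECT

Trace:
S₀ = ε-closure({0}) = {0,2}
'b' @ 1: {}  — dead — no transitions
rest 'cddcbd' ignored (set empty)
end set {} — state 5 not in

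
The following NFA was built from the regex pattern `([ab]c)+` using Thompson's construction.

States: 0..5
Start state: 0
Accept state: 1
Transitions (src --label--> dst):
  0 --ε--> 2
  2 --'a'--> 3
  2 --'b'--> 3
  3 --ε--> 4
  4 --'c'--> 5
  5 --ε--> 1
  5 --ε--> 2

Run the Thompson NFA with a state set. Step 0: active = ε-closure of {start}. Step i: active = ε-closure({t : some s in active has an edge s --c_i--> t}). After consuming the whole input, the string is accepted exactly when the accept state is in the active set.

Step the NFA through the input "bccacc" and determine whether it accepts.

initial (ε-close {0}): {0,2}
'b' @ 1: {3,4}
'c' @ 2: {1,2,5}  ✓accept
'c' @ 3: {}  — dead — no transitions
rest 'acc' ignored (set empty)
end set {} — state 1 not in

Answer: REJECT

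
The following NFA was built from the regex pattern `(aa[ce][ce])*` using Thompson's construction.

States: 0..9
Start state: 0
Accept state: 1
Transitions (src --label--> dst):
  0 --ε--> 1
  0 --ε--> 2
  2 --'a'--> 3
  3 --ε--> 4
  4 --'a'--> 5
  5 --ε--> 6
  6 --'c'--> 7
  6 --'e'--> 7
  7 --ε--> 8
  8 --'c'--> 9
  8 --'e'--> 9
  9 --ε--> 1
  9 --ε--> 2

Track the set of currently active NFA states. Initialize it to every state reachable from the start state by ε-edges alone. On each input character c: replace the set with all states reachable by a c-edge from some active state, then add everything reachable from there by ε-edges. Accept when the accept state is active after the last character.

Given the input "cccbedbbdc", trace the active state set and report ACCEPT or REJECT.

Answer: REJECT

Trace:
start: ε-closure({0}) = {0,1,2}
'c' @ 1: {}  — state set empty
rest 'ccbedbbdc' ignored (set empty)
after full input: {}  (accept=1 not in)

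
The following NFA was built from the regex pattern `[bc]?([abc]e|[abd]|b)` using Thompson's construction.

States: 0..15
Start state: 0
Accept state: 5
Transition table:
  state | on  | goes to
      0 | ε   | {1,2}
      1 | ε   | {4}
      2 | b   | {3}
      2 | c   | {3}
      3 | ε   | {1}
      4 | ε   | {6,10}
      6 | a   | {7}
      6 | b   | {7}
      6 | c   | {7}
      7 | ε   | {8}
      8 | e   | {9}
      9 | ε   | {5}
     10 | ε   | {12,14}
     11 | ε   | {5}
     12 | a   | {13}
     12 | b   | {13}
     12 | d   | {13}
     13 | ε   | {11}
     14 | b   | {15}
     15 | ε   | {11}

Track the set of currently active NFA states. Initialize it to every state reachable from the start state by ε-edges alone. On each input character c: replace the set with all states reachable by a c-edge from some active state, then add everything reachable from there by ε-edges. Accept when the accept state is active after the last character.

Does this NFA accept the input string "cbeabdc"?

Answer: REJECT

Derivation:
initial (ε-close {0}): {0,1,2,4,6,10,12,14}
'c' @ 1: {1,3,4,6,7,8,10,12,14}
'b' @ 2: {5,7,8,11,13,15}  (accept∈set)
'e' @ 3: {5,9}  (accept∈set)
'a' @ 4: {}  — dead — no transitions
rest 'bdc' ignored (set empty)
final: {}; accept 5 not in set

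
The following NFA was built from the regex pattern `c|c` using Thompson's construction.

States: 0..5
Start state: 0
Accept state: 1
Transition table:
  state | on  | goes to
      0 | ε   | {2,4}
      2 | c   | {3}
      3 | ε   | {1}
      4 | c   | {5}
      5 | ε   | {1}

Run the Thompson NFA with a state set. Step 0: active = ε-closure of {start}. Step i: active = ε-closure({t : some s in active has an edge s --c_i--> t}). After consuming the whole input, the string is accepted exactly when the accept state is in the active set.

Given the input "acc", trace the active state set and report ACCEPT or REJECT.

Answer: REJECT

Derivation:
initial (ε-close {0}): {0,2,4}
'a' @ 1: {}  — no active states
rest 'cc' ignored (set empty)
end set {} — state 1 not in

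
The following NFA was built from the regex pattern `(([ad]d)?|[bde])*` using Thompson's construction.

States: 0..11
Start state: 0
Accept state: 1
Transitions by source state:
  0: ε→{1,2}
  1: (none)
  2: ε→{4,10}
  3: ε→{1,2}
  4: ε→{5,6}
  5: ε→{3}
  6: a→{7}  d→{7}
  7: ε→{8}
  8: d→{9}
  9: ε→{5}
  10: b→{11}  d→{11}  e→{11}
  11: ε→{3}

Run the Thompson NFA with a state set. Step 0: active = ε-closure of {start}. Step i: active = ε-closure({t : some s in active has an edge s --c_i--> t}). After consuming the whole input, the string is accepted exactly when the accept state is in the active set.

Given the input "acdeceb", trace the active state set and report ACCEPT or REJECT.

Answer: REJECT

Derivation:
S₀ = ε-closure({0}) = {0,1,2,3,4,5,6,10}
'a' @ 1: {7,8}
'c' @ 2: {}  — dead — no transitions
rest 'deceb' ignored (set empty)
final: {}; accept 1 not in set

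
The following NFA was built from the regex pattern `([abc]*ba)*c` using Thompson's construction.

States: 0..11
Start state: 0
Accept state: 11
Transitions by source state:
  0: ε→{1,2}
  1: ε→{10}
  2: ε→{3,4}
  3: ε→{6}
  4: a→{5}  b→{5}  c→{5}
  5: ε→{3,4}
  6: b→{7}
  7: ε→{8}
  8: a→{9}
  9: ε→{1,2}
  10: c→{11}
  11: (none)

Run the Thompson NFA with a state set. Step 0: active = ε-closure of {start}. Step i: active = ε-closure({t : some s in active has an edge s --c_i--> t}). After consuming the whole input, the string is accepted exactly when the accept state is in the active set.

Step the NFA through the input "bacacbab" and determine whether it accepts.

initial (ε-close {0}): {0,1,2,3,4,6,10}
'b' @ 1: {3,4,5,6,7,8}
'a' @ 2: {1,2,3,4,5,6,9,10}
'c' @ 3: {3,4,5,6,11}  [accepting]
'a' @ 4: {3,4,5,6}
'c' @ 5: {3,4,5,6}
'b' @ 6: {3,4,5,6,7,8}
'a' @ 7: {1,2,3,4,5,6,9,10}
'b' @ 8: {3,4,5,6,7,8}
final: {3,4,5,6,7,8}; accept 11 not in set

Answer: REJECT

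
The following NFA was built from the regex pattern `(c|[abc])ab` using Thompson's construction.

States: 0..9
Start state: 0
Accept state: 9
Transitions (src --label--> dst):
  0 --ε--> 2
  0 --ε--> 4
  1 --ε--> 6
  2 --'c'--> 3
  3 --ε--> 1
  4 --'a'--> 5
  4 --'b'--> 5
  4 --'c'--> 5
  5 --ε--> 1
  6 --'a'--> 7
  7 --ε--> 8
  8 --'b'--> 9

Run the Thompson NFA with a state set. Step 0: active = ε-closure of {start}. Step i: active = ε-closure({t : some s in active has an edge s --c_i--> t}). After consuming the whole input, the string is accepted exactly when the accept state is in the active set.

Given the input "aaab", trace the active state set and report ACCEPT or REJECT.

start: ε-closure({0}) = {0,2,4}
'a' @ 1: {1,5,6}
'a' @ 2: {7,8}
'a' @ 3: {}  — state set empty
rest 'b' ignored (set empty)
end set {} — state 9 not in

Answer: REJECT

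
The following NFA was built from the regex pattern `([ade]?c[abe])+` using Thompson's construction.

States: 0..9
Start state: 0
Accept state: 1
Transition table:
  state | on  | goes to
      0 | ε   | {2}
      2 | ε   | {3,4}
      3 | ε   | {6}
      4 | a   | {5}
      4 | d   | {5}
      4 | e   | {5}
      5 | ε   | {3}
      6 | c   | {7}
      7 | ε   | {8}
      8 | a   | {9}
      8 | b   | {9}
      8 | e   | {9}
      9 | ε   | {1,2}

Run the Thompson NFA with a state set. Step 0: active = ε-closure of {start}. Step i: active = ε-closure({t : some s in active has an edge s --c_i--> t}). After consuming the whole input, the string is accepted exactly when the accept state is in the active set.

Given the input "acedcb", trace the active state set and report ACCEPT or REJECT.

Answer: ACCEPT

Steps:
S₀ = ε-closure({0}) = {0,2,3,4,6}
'a' @ 1: {3,5,6}
'c' @ 2: {7,8}
'e' @ 3: {1,2,3,4,6,9}  [accepting]
'd' @ 4: {3,5,6}
'c' @ 5: {7,8}
'b' @ 6: {1,2,3,4,6,9}  [accepting]
final: {1,2,3,4,6,9}; accept 1 in set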